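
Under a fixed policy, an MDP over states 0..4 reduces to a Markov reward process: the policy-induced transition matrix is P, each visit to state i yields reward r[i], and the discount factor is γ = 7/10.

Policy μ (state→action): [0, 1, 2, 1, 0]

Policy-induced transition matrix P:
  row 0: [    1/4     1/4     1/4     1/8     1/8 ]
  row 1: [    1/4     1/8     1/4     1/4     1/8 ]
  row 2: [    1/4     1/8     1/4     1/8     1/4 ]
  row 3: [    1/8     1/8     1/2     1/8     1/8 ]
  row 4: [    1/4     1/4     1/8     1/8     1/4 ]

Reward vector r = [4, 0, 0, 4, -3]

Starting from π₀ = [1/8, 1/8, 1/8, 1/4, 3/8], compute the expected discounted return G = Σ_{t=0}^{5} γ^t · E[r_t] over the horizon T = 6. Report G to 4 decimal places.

G = 2.1977

t=0: π = [0.1250, 0.1250, 0.1250, 0.2500, 0.3750], E[r] = 0.3750, γ^t·E[r] = 0.375000, running G = 0.375000
t=1: π = [0.2188, 0.1875, 0.2656, 0.1406, 0.1875], E[r] = 0.8750, γ^t·E[r] = 0.612500, running G = 0.987500
t=2: π = [0.2324, 0.1758, 0.2617, 0.1484, 0.1816], E[r] = 0.9785, γ^t·E[r] = 0.479473, running G = 1.466973
t=3: π = [0.2314, 0.1768, 0.2644, 0.1470, 0.1804], E[r] = 0.9724, γ^t·E[r] = 0.333537, running G = 1.800510
t=4: π = [0.2316, 0.1765, 0.2642, 0.1471, 0.1806], E[r] = 0.9731, γ^t·E[r] = 0.233637, running G = 2.034147
t=5: π = [0.2316, 0.1765, 0.2642, 0.1471, 0.1806], E[r] = 0.9729, γ^t·E[r] = 0.163515, running G = 2.197662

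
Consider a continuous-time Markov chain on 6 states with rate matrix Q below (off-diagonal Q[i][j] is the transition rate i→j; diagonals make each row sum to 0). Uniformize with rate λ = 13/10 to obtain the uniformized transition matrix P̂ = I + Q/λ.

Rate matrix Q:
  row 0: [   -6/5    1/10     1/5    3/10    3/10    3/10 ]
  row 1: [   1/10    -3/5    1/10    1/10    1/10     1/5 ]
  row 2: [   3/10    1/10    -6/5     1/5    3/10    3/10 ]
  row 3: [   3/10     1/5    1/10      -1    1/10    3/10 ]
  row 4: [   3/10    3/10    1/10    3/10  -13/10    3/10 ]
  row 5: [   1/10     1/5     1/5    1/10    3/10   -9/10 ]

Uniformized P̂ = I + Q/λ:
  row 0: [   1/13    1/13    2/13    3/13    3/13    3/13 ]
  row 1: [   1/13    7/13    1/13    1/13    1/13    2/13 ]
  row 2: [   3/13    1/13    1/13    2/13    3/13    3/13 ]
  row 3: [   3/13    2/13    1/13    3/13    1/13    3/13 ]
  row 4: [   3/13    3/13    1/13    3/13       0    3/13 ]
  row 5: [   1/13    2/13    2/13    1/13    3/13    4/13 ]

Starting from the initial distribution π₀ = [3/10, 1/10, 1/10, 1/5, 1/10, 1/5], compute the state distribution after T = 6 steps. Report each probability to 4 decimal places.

π = [0.1378, 0.2364, 0.1053, 0.1510, 0.1391, 0.2304]

t=0: π = [0.3000, 0.1000, 0.1000, 0.2000, 0.1000, 0.2000]
t=1: π = [0.1385, 0.1692, 0.1154, 0.1769, 0.1615, 0.2385]
t=2: π = [0.1467, 0.2118, 0.1059, 0.1592, 0.1402, 0.2361]
t=3: π = [0.1393, 0.2267, 0.1064, 0.1537, 0.1413, 0.2326]
t=4: π = [0.1387, 0.2330, 0.1055, 0.1519, 0.1396, 0.2312]
t=5: π = [0.1380, 0.2354, 0.1054, 0.1512, 0.1393, 0.2306]
t=6: π = [0.1378, 0.2364, 0.1053, 0.1510, 0.1391, 0.2304]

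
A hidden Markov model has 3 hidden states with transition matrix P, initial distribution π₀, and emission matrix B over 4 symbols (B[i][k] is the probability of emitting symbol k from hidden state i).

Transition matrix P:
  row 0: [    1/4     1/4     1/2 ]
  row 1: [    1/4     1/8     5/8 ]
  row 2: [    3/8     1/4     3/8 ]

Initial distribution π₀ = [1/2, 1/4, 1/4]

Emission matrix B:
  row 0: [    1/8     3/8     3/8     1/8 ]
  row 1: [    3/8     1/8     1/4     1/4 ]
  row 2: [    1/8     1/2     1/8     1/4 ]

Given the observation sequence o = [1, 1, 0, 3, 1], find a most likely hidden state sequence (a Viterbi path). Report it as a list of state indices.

path = [0, 2, 1, 2, 2]

t=0: δ = [1.875e-01, 3.125e-02, 1.250e-01]  (obs o_0=1)
t=1: δ = [1.758e-02, 5.859e-03, 4.688e-02]  ψ = [0, 0, 0]  (obs o_1=1)
t=2: δ = [2.197e-03, 4.395e-03, 2.197e-03]  ψ = [2, 2, 2]  (obs o_2=0)
t=3: δ = [1.373e-04, 1.373e-04, 6.866e-04]  ψ = [1, 0, 1]  (obs o_3=3)
t=4: δ = [9.656e-05, 2.146e-05, 1.287e-04]  ψ = [2, 2, 2]  (obs o_4=1)
backtrack: best end state = 2; path = [0, 2, 1, 2, 2]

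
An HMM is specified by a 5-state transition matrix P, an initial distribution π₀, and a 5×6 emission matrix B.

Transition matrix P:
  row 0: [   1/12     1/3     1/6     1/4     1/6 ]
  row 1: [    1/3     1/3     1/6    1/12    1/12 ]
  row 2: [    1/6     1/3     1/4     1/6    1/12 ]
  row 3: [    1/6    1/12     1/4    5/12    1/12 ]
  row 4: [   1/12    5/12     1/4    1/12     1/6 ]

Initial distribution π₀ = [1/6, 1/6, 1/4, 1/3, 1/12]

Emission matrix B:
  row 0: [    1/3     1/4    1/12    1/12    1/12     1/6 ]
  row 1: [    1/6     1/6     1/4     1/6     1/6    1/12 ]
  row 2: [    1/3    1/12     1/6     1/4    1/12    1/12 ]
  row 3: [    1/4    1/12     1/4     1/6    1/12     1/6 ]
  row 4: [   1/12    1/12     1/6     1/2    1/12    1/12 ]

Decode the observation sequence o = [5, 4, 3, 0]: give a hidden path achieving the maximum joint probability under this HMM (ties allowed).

path = [3, 3, 3, 3]

t=0: δ = [2.778e-02, 1.389e-02, 2.083e-02, 5.556e-02, 6.944e-03]  (obs o_0=5)
t=1: δ = [7.716e-04, 1.543e-03, 1.157e-03, 1.929e-03, 3.858e-04]  ψ = [3, 0, 3, 3, 0]  (obs o_1=4)
t=2: δ = [4.287e-05, 8.573e-05, 1.206e-04, 1.340e-04, 8.038e-05]  ψ = [1, 1, 3, 3, 3]  (obs o_2=3)
t=3: δ = [9.526e-06, 6.698e-06, 1.116e-05, 1.395e-05, 1.116e-06]  ψ = [1, 2, 3, 3, 4]  (obs o_3=0)
backtrack: best end state = 3; path = [3, 3, 3, 3]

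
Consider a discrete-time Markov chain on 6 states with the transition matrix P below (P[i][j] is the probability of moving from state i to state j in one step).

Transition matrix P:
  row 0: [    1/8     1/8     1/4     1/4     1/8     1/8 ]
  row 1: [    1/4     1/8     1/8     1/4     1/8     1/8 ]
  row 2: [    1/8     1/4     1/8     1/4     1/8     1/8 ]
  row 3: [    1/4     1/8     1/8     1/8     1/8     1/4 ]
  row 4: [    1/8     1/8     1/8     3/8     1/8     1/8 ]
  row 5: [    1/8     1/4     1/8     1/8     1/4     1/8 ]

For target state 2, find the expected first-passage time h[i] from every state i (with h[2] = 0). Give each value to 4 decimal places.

First-step conditioning: h[2] = 0; for i ≠ 2, h[i] = 1 + Σ_k P[i][k]·h[k].
  h[0] = 1 + 1/8·h[0] + 1/8·h[1] + 1/4·h[3] + 1/8·h[4] + 1/8·h[5]
  h[1] = 1 + 1/4·h[0] + 1/8·h[1] + 1/4·h[3] + 1/8·h[4] + 1/8·h[5]
  h[3] = 1 + 1/4·h[0] + 1/8·h[1] + 1/8·h[3] + 1/8·h[4] + 1/4·h[5]
  h[4] = 1 + 1/8·h[0] + 1/8·h[1] + 3/8·h[3] + 1/8·h[4] + 1/8·h[5]
  h[5] = 1 + 1/8·h[0] + 1/4·h[1] + 1/8·h[3] + 1/4·h[4] + 1/8·h[5]
Solving the 5×5 linear system over states ≠ 2 gives exactly h = [1166/195, 1749/260, 0, 438/65, 5321/780, 444/65] (h[2] = 0 is the target).

h = [5.9795, 6.7269, 0.0000, 6.7385, 6.8218, 6.8308]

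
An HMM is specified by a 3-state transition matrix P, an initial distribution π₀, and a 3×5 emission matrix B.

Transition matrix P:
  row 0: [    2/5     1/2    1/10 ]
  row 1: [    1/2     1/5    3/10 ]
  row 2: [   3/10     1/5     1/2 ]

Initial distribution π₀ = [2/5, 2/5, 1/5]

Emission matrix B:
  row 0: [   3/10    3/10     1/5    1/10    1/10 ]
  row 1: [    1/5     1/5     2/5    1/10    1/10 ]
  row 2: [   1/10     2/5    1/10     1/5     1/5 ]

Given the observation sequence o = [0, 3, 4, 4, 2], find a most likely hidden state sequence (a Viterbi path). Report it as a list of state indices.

path = [1, 2, 2, 2, 1]

t=0: δ = [1.200e-01, 8.000e-02, 2.000e-02]  (obs o_0=0)
t=1: δ = [4.800e-03, 6.000e-03, 4.800e-03]  ψ = [0, 0, 1]  (obs o_1=3)
t=2: δ = [3.000e-04, 2.400e-04, 4.800e-04]  ψ = [1, 0, 2]  (obs o_2=4)
t=3: δ = [1.440e-05, 1.500e-05, 4.800e-05]  ψ = [2, 0, 2]  (obs o_3=4)
t=4: δ = [2.880e-06, 3.840e-06, 2.400e-06]  ψ = [2, 2, 2]  (obs o_4=2)
backtrack: best end state = 1; path = [1, 2, 2, 2, 1]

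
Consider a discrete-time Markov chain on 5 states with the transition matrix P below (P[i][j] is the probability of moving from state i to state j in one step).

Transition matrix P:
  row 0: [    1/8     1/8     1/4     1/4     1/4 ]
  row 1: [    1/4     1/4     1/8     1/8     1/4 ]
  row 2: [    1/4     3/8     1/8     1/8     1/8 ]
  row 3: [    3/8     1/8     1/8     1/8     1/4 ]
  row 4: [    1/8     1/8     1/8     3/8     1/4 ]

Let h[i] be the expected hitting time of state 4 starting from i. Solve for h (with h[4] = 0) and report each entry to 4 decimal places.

First-step conditioning: h[4] = 0; for i ≠ 4, h[i] = 1 + Σ_k P[i][k]·h[k].
  h[0] = 1 + 1/8·h[0] + 1/8·h[1] + 1/4·h[2] + 1/4·h[3]
  h[1] = 1 + 1/4·h[0] + 1/4·h[1] + 1/8·h[2] + 1/8·h[3]
  h[2] = 1 + 1/4·h[0] + 3/8·h[1] + 1/8·h[2] + 1/8·h[3]
  h[3] = 1 + 3/8·h[0] + 1/8·h[1] + 1/8·h[2] + 1/8·h[3]
Solving the 4×4 linear system over states ≠ 4 gives exactly h = [576/131, 568/131, 639/131, 569/131, 0] (h[4] = 0 is the target).

h = [4.3969, 4.3359, 4.8779, 4.3435, 0.0000]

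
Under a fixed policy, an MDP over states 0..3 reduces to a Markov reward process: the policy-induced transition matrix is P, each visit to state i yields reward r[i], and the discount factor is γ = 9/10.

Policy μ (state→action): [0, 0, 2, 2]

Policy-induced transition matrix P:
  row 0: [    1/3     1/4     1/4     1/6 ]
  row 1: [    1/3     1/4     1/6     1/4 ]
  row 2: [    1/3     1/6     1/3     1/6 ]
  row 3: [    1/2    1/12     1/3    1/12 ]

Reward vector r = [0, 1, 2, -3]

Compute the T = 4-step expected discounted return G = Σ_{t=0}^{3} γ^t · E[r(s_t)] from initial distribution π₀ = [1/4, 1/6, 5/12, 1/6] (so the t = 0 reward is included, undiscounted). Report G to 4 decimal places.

G = 1.0926

t=0: π = [0.2500, 0.1667, 0.4167, 0.1667], E[r] = 0.5000, γ^t·E[r] = 0.500000, running G = 0.500000
t=1: π = [0.3611, 0.1875, 0.2847, 0.1667], E[r] = 0.2569, γ^t·E[r] = 0.231250, running G = 0.731250
t=2: π = [0.3611, 0.1985, 0.2720, 0.1684], E[r] = 0.2373, γ^t·E[r] = 0.192188, running G = 0.923438
t=3: π = [0.3614, 0.1993, 0.2702, 0.1692], E[r] = 0.2321, γ^t·E[r] = 0.169172, running G = 1.092609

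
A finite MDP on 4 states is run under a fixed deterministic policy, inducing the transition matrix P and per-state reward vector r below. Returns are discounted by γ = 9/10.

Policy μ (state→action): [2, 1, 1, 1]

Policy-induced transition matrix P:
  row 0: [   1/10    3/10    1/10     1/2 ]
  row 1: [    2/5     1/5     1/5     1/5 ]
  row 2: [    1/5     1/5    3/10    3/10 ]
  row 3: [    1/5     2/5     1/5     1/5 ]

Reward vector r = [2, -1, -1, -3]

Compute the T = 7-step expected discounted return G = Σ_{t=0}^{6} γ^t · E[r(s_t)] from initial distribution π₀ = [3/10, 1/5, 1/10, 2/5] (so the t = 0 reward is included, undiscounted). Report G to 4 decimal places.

G = -4.6644

t=0: π = [0.3000, 0.2000, 0.1000, 0.4000], E[r] = -0.9000, γ^t·E[r] = -0.900000, running G = -0.900000
t=1: π = [0.2100, 0.3100, 0.1800, 0.3000], E[r] = -0.9700, γ^t·E[r] = -0.873000, running G = -1.773000
t=2: π = [0.2410, 0.2810, 0.1970, 0.2810], E[r] = -0.8390, γ^t·E[r] = -0.679590, running G = -2.452590
t=3: π = [0.2321, 0.2803, 0.1956, 0.2920], E[r] = -0.8877, γ^t·E[r] = -0.647133, running G = -3.099723
t=4: π = [0.2329, 0.2816, 0.1964, 0.2892], E[r] = -0.8798, γ^t·E[r] = -0.577256, running G = -3.676980
t=5: π = [0.2330, 0.2811, 0.1964, 0.2895], E[r] = -0.8799, γ^t·E[r] = -0.519554, running G = -4.196534
t=6: π = [0.2329, 0.2812, 0.1963, 0.2895], E[r] = -0.8803, γ^t·E[r] = -0.467843, running G = -4.664377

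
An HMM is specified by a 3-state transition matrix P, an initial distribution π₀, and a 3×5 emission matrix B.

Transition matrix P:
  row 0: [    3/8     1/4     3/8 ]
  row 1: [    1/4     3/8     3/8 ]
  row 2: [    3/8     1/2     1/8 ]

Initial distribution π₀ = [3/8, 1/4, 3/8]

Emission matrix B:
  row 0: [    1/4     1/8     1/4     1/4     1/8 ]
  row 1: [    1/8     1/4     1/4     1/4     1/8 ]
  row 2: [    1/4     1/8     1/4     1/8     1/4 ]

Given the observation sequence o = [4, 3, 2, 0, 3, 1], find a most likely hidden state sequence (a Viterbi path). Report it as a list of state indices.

t=0: δ = [4.688e-02, 3.125e-02, 9.375e-02]  (obs o_0=4)
t=1: δ = [8.789e-03, 1.172e-02, 2.197e-03]  ψ = [2, 2, 0]  (obs o_1=3)
t=2: δ = [8.240e-04, 1.099e-03, 1.099e-03]  ψ = [0, 1, 1]  (obs o_2=2)
t=3: δ = [1.030e-04, 6.866e-05, 1.030e-04]  ψ = [2, 2, 1]  (obs o_3=0)
t=4: δ = [9.656e-06, 1.287e-05, 4.828e-06]  ψ = [0, 2, 0]  (obs o_4=3)
t=5: δ = [4.526e-07, 1.207e-06, 6.035e-07]  ψ = [0, 1, 1]  (obs o_5=1)
backtrack: best end state = 1; path = [2, 1, 1, 2, 1, 1]

path = [2, 1, 1, 2, 1, 1]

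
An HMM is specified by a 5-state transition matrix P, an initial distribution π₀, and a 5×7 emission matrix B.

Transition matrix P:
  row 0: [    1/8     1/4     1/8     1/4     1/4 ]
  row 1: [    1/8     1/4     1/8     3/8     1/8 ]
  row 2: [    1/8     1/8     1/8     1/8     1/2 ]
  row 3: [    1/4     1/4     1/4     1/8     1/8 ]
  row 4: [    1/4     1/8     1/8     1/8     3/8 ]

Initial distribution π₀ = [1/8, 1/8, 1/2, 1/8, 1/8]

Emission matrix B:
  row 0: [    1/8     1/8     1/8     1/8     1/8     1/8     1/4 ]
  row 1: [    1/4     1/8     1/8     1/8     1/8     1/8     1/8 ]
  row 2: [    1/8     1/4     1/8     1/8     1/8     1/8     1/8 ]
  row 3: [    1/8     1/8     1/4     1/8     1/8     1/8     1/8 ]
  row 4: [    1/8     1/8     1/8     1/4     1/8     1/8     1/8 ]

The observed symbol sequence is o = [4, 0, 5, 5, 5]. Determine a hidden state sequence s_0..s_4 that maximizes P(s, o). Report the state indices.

t=0: δ = [1.562e-02, 1.562e-02, 6.250e-02, 1.562e-02, 1.562e-02]  (obs o_0=4)
t=1: δ = [9.766e-04, 1.953e-03, 9.766e-04, 9.766e-04, 3.906e-03]  ψ = [2, 2, 2, 2, 2]  (obs o_1=0)
t=2: δ = [1.221e-04, 6.104e-05, 6.104e-05, 9.155e-05, 1.831e-04]  ψ = [4, 1, 4, 1, 4]  (obs o_2=5)
t=3: δ = [5.722e-06, 3.815e-06, 2.861e-06, 3.815e-06, 8.583e-06]  ψ = [4, 0, 3, 0, 4]  (obs o_3=5)
t=4: δ = [2.682e-07, 1.788e-07, 1.341e-07, 1.788e-07, 4.023e-07]  ψ = [4, 0, 4, 0, 4]  (obs o_4=5)
backtrack: best end state = 4; path = [2, 4, 4, 4, 4]

path = [2, 4, 4, 4, 4]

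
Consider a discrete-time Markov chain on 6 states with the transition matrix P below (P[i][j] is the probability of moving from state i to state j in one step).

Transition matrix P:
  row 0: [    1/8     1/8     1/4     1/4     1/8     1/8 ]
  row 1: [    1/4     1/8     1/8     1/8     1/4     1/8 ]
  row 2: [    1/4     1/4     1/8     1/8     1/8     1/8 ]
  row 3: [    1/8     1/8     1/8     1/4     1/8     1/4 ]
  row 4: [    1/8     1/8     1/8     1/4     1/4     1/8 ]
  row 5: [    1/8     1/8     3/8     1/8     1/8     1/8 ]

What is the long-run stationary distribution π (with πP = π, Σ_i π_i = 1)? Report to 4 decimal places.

π = [0.1664, 0.1479, 0.1830, 0.1900, 0.1640, 0.1488]

Balance equations π_j = Σ_i π_i·P[i][j]:
  π_0 = 1/8·π_0 + 1/4·π_1 + 1/4·π_2 + 1/8·π_3 + 1/8·π_4 + 1/8·π_5
  π_1 = 1/8·π_0 + 1/8·π_1 + 1/4·π_2 + 1/8·π_3 + 1/8·π_4 + 1/8·π_5
  π_2 = 1/4·π_0 + 1/8·π_1 + 1/8·π_2 + 1/8·π_3 + 1/8·π_4 + 3/8·π_5
  π_3 = 1/4·π_0 + 1/8·π_1 + 1/8·π_2 + 1/4·π_3 + 1/4·π_4 + 1/8·π_5
  π_4 = 1/8·π_0 + 1/4·π_1 + 1/8·π_2 + 1/8·π_3 + 1/4·π_4 + 1/8·π_5
  normalize: π_0 + π_1 + π_2 + π_3 + π_4 + π_5 = 1
Solving the linear system gives exactly π = [5463/32839, 4856/32839, 6009/32839, 6241/32839, 5385/32839, 4885/32839].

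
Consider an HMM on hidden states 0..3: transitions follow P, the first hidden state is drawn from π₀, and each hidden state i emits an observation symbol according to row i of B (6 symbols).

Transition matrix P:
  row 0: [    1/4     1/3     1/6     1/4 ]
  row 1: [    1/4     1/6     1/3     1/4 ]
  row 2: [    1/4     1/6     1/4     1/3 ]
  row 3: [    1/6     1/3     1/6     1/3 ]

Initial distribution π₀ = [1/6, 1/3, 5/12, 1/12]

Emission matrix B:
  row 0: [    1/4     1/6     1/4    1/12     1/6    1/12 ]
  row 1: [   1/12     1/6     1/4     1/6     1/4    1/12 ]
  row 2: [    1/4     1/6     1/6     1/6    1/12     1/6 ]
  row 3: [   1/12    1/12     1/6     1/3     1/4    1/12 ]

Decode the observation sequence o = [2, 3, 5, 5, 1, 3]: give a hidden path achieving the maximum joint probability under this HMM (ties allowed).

t=0: δ = [4.167e-02, 8.333e-02, 6.944e-02, 1.389e-02]  (obs o_0=2)
t=1: δ = [1.736e-03, 2.315e-03, 4.630e-03, 7.716e-03]  ψ = [1, 0, 1, 2]  (obs o_1=3)
t=2: δ = [1.072e-04, 2.143e-04, 2.143e-04, 2.143e-04]  ψ = [3, 3, 3, 3]  (obs o_2=5)
t=3: δ = [4.465e-06, 5.954e-06, 1.191e-05, 5.954e-06]  ψ = [1, 3, 1, 2]  (obs o_3=5)
t=4: δ = [4.961e-07, 3.308e-07, 4.961e-07, 3.308e-07]  ψ = [2, 2, 2, 2]  (obs o_4=1)
t=5: δ = [1.034e-08, 2.756e-08, 2.067e-08, 5.513e-08]  ψ = [0, 0, 2, 2]  (obs o_5=3)
backtrack: best end state = 3; path = [2, 3, 1, 2, 2, 3]

path = [2, 3, 1, 2, 2, 3]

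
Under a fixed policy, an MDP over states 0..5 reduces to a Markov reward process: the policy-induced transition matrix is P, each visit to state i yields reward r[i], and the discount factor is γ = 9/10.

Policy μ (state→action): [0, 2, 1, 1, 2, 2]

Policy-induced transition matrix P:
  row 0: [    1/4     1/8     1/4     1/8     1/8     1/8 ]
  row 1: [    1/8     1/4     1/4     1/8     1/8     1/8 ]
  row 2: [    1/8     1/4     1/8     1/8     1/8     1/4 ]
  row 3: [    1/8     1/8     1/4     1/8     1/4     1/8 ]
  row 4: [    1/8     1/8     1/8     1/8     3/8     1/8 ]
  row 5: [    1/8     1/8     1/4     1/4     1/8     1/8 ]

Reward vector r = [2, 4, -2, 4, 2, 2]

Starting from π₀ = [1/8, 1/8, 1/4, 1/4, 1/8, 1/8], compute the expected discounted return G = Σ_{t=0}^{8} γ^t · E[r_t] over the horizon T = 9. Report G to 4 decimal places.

t=0: π = [0.1250, 0.1250, 0.2500, 0.2500, 0.1250, 0.1250], E[r] = 1.7500, γ^t·E[r] = 1.750000, running G = 1.750000
t=1: π = [0.1406, 0.1719, 0.2031, 0.1406, 0.1875, 0.1563], E[r] = 1.8125, γ^t·E[r] = 1.631250, running G = 3.381250
t=2: π = [0.1426, 0.1719, 0.2012, 0.1445, 0.1895, 0.1504], E[r] = 1.8281, γ^t·E[r] = 1.480781, running G = 4.862031
t=3: π = [0.1428, 0.1716, 0.2012, 0.1438, 0.1904, 0.1501], E[r] = 1.8262, γ^t·E[r] = 1.331279, running G = 6.193311
t=4: π = [0.1429, 0.1716, 0.2010, 0.1438, 0.1906, 0.1501], E[r] = 1.8265, γ^t·E[r] = 1.198392, running G = 7.391702
t=5: π = [0.1429, 0.1716, 0.2010, 0.1438, 0.1906, 0.1501], E[r] = 1.8265, γ^t·E[r] = 1.078539, running G = 8.470241
t=6: π = [0.1429, 0.1716, 0.2010, 0.1438, 0.1906, 0.1501], E[r] = 1.8265, γ^t·E[r] = 0.970688, running G = 9.440929
t=7: π = [0.1429, 0.1716, 0.2010, 0.1438, 0.1906, 0.1501], E[r] = 1.8265, γ^t·E[r] = 0.873620, running G = 10.314549
t=8: π = [0.1429, 0.1716, 0.2010, 0.1438, 0.1906, 0.1501], E[r] = 1.8265, γ^t·E[r] = 0.786258, running G = 11.100807

G = 11.1008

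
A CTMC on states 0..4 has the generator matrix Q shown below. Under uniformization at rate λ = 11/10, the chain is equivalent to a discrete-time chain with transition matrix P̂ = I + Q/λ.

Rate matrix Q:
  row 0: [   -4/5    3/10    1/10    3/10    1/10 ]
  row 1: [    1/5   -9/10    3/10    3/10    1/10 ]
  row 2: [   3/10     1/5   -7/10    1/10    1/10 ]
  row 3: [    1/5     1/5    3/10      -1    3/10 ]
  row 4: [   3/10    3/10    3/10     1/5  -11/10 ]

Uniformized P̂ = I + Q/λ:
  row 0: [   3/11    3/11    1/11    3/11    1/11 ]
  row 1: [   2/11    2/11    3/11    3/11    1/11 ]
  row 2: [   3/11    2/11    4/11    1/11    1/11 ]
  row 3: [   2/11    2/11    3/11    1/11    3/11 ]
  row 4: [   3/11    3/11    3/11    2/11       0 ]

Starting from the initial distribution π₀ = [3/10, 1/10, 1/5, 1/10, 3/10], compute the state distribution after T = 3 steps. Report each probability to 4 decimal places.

π = [0.2364, 0.2138, 0.2527, 0.1828, 0.1143]

t=0: π = [0.3000, 0.1000, 0.2000, 0.1000, 0.3000]
t=1: π = [0.2545, 0.2364, 0.2364, 0.1909, 0.0818]
t=2: π = [0.2339, 0.2124, 0.2479, 0.1876, 0.1182]
t=3: π = [0.2364, 0.2138, 0.2527, 0.1828, 0.1143]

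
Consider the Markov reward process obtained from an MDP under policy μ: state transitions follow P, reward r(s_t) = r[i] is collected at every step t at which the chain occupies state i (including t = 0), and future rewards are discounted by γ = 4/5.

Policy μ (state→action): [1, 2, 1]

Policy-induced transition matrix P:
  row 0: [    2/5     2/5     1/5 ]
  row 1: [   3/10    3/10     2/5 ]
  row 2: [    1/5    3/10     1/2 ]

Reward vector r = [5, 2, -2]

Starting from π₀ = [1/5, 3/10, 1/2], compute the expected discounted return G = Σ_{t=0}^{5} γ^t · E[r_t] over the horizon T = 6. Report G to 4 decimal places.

t=0: π = [0.2000, 0.3000, 0.5000], E[r] = 0.6000, γ^t·E[r] = 0.600000, running G = 0.600000
t=1: π = [0.2700, 0.3200, 0.4100], E[r] = 1.1700, γ^t·E[r] = 0.936000, running G = 1.536000
t=2: π = [0.2860, 0.3270, 0.3870], E[r] = 1.3100, γ^t·E[r] = 0.838400, running G = 2.374400
t=3: π = [0.2899, 0.3286, 0.3815], E[r] = 1.3437, γ^t·E[r] = 0.687974, running G = 3.062374
t=4: π = [0.2908, 0.3290, 0.3802], E[r] = 1.3518, γ^t·E[r] = 0.553714, running G = 3.616088
t=5: π = [0.2911, 0.3291, 0.3798], E[r] = 1.3538, γ^t·E[r] = 0.443615, running G = 4.059703

G = 4.0597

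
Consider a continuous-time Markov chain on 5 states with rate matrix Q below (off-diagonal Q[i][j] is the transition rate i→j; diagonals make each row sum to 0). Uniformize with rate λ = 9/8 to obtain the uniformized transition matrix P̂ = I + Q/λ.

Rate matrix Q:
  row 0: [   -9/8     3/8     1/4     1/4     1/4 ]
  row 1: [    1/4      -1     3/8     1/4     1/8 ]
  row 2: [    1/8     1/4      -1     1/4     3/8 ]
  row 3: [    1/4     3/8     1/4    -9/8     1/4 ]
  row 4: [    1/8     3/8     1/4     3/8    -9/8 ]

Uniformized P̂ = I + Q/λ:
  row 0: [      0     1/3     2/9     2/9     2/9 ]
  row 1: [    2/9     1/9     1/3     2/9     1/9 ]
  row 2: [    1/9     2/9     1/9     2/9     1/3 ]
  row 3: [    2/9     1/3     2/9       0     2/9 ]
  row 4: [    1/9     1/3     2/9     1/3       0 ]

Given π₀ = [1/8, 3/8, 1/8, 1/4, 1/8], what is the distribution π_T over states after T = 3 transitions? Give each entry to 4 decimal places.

π = [0.1461, 0.2526, 0.2258, 0.1984, 0.1771]

t=0: π = [0.1250, 0.3750, 0.1250, 0.2500, 0.1250]
t=1: π = [0.1667, 0.2361, 0.2500, 0.1806, 0.1667]
t=2: π = [0.1389, 0.2531, 0.2207, 0.2006, 0.1867]
t=3: π = [0.1461, 0.2526, 0.2258, 0.1984, 0.1771]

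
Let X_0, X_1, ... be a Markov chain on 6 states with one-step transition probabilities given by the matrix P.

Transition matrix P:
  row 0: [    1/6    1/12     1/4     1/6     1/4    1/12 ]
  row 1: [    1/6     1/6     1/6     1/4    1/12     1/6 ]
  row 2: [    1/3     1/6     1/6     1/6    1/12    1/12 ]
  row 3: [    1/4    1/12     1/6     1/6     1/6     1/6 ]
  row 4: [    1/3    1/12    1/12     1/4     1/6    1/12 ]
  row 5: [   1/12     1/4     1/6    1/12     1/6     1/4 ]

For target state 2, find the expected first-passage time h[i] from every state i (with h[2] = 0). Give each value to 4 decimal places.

First-step conditioning: h[2] = 0; for i ≠ 2, h[i] = 1 + Σ_k P[i][k]·h[k].
  h[0] = 1 + 1/6·h[0] + 1/12·h[1] + 1/6·h[3] + 1/4·h[4] + 1/12·h[5]
  h[1] = 1 + 1/6·h[0] + 1/6·h[1] + 1/4·h[3] + 1/12·h[4] + 1/6·h[5]
  h[3] = 1 + 1/4·h[0] + 1/12·h[1] + 1/6·h[3] + 1/6·h[4] + 1/6·h[5]
  h[4] = 1 + 1/3·h[0] + 1/12·h[1] + 1/4·h[3] + 1/6·h[4] + 1/12·h[5]
  h[5] = 1 + 1/12·h[0] + 1/4·h[1] + 1/12·h[3] + 1/6·h[4] + 1/4·h[5]
Solving the 5×5 linear system over states ≠ 2 gives exactly h = [11392/2085, 12272/2085, 0, 7366/1251, 39638/6255, 7462/1251] (h[2] = 0 is the target).

h = [5.4638, 5.8859, 0.0000, 5.8881, 6.3370, 5.9648]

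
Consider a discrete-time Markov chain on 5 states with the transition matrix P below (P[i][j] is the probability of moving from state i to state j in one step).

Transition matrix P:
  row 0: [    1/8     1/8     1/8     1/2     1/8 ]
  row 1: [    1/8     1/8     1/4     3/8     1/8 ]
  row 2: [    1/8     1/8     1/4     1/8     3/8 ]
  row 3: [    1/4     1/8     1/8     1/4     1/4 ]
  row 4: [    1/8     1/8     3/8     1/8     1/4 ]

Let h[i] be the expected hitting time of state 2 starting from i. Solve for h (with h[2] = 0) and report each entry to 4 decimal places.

h = [5.3151, 4.6689, 0.0000, 5.1695, 3.8589]

First-step conditioning: h[2] = 0; for i ≠ 2, h[i] = 1 + Σ_k P[i][k]·h[k].
  h[0] = 1 + 1/8·h[0] + 1/8·h[1] + 1/2·h[3] + 1/8·h[4]
  h[1] = 1 + 1/8·h[0] + 1/8·h[1] + 3/8·h[3] + 1/8·h[4]
  h[3] = 1 + 1/4·h[0] + 1/8·h[1] + 1/4·h[3] + 1/4·h[4]
  h[4] = 1 + 1/8·h[0] + 1/8·h[1] + 1/8·h[3] + 1/4·h[4]
Solving the 4×4 linear system over states ≠ 2 gives exactly h = [4672/879, 1368/293, 0, 4544/879, 3392/879] (h[2] = 0 is the target).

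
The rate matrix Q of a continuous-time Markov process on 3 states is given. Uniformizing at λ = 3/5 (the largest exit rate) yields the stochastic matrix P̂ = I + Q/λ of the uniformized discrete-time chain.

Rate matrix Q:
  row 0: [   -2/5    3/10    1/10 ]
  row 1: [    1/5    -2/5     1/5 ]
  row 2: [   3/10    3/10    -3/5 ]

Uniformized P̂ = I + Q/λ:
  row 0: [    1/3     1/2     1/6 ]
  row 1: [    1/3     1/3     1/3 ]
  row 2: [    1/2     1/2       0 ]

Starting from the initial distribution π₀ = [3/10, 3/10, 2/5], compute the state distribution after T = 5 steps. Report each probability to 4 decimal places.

t=0: π = [0.3000, 0.3000, 0.4000]
t=1: π = [0.4000, 0.4500, 0.1500]
t=2: π = [0.3583, 0.4250, 0.2167]
t=3: π = [0.3694, 0.4292, 0.2014]
t=4: π = [0.3669, 0.4285, 0.2046]
t=5: π = [0.3674, 0.4286, 0.2040]

π = [0.3674, 0.4286, 0.2040]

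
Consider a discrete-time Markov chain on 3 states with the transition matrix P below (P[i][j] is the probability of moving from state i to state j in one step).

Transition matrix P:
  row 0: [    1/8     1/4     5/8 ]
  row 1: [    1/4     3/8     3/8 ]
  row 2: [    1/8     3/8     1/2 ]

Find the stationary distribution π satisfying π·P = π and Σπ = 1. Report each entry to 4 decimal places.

Balance equations π_j = Σ_i π_i·P[i][j]:
  π_0 = 1/8·π_0 + 1/4·π_1 + 1/8·π_2
  π_1 = 1/4·π_0 + 3/8·π_1 + 3/8·π_2
  normalize: π_0 + π_1 + π_2 = 1
Solving the linear system gives exactly π = [11/65, 23/65, 31/65].

π = [0.1692, 0.3538, 0.4769]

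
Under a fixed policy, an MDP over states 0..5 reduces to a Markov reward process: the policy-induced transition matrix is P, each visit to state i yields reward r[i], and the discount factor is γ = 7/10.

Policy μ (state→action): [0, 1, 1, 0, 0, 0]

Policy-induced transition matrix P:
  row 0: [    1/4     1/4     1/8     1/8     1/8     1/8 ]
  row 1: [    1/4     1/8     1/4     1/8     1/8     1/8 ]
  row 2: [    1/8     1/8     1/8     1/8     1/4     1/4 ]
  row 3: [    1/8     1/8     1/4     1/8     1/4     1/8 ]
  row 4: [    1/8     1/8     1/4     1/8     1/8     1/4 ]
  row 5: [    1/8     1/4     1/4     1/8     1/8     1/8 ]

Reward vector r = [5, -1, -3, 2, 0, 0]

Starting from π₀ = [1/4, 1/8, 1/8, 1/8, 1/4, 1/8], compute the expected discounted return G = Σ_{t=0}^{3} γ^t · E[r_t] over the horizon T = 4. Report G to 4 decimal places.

G = 1.4881

t=0: π = [0.2500, 0.1250, 0.1250, 0.1250, 0.2500, 0.1250], E[r] = 1.0000, γ^t·E[r] = 1.000000, running G = 1.000000
t=1: π = [0.1719, 0.1719, 0.2031, 0.1250, 0.1563, 0.1719], E[r] = 0.3281, γ^t·E[r] = 0.229688, running G = 1.229688
t=2: π = [0.1680, 0.1680, 0.2031, 0.1250, 0.1660, 0.1699], E[r] = 0.3125, γ^t·E[r] = 0.153125, running G = 1.382813
t=3: π = [0.1670, 0.1672, 0.2036, 0.1250, 0.1660, 0.1711], E[r] = 0.3069, γ^t·E[r] = 0.105261, running G = 1.488074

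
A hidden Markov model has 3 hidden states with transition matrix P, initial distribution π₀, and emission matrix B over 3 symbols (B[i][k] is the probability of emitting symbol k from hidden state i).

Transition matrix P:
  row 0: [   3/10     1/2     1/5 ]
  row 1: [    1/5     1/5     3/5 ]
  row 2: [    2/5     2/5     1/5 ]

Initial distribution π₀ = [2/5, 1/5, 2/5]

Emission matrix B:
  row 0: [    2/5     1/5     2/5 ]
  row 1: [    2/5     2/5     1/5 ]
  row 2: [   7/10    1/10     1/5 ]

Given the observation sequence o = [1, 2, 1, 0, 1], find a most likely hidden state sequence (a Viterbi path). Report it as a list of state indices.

t=0: δ = [8.000e-02, 8.000e-02, 4.000e-02]  (obs o_0=1)
t=1: δ = [9.600e-03, 8.000e-03, 9.600e-03]  ψ = [0, 0, 1]  (obs o_1=2)
t=2: δ = [7.680e-04, 1.920e-03, 4.800e-04]  ψ = [2, 0, 1]  (obs o_2=1)
t=3: δ = [1.536e-04, 1.536e-04, 8.064e-04]  ψ = [1, 0, 1]  (obs o_3=0)
t=4: δ = [6.451e-05, 1.290e-04, 1.613e-05]  ψ = [2, 2, 2]  (obs o_4=1)
backtrack: best end state = 1; path = [0, 0, 1, 2, 1]

path = [0, 0, 1, 2, 1]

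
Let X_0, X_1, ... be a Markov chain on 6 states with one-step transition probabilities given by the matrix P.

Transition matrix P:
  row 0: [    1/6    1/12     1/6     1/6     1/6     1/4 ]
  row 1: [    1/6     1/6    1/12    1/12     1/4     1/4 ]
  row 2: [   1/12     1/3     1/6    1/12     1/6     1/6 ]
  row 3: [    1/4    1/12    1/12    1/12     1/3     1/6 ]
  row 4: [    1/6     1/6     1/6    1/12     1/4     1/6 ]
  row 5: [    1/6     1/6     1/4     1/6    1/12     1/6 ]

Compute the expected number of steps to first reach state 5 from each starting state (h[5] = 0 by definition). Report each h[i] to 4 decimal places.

h = [4.7533, 4.7205, 5.1080, 5.1521, 5.1462, 0.0000]

First-step conditioning: h[5] = 0; for i ≠ 5, h[i] = 1 + Σ_k P[i][k]·h[k].
  h[0] = 1 + 1/6·h[0] + 1/12·h[1] + 1/6·h[2] + 1/6·h[3] + 1/6·h[4]
  h[1] = 1 + 1/6·h[0] + 1/6·h[1] + 1/12·h[2] + 1/12·h[3] + 1/4·h[4]
  h[2] = 1 + 1/12·h[0] + 1/3·h[1] + 1/6·h[2] + 1/12·h[3] + 1/6·h[4]
  h[3] = 1 + 1/4·h[0] + 1/12·h[1] + 1/12·h[2] + 1/12·h[3] + 1/3·h[4]
  h[4] = 1 + 1/6·h[0] + 1/6·h[1] + 1/6·h[2] + 1/12·h[3] + 1/4·h[4]
Solving the 5×5 linear system over states ≠ 5 gives exactly h = [115710/24343, 114912/24343, 11304/2213, 125418/24343, 125274/24343, 0] (h[5] = 0 is the target).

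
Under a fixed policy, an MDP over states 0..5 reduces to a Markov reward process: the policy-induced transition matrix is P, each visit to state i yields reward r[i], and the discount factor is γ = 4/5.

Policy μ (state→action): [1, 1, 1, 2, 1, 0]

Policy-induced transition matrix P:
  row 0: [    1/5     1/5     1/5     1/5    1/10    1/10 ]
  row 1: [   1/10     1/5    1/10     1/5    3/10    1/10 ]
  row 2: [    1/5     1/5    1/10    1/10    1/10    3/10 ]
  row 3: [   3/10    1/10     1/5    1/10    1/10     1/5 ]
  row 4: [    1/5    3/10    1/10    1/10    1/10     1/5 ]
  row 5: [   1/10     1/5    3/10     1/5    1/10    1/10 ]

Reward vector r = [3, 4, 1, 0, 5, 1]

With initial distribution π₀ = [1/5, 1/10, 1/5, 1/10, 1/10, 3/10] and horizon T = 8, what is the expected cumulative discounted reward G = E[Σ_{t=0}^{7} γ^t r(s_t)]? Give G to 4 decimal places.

t=0: π = [0.2000, 0.1000, 0.2000, 0.1000, 0.1000, 0.3000], E[r] = 2.0000, γ^t·E[r] = 2.000000, running G = 2.000000
t=1: π = [0.1700, 0.2000, 0.1900, 0.1600, 0.1200, 0.1600], E[r] = 2.2600, γ^t·E[r] = 1.808000, running G = 3.808000
t=2: π = [0.1800, 0.1960, 0.1650, 0.1530, 0.1400, 0.1660], E[r] = 2.3550, γ^t·E[r] = 1.507200, running G = 5.315200
t=3: π = [0.1791, 0.1987, 0.1665, 0.1542, 0.1392, 0.1623], E[r] = 2.3569, γ^t·E[r] = 1.206733, running G = 6.521933
t=4: π = [0.1793, 0.1985, 0.1658, 0.1540, 0.1397, 0.1626], E[r] = 2.3591, γ^t·E[r] = 0.966283, running G = 7.488216
t=5: π = [0.1793, 0.1986, 0.1659, 0.1540, 0.1397, 0.1625], E[r] = 2.3590, γ^t·E[r] = 0.773013, running G = 8.261229
t=6: π = [0.1793, 0.1986, 0.1658, 0.1540, 0.1397, 0.1625], E[r] = 2.3591, γ^t·E[r] = 0.618425, running G = 8.879653
t=7: π = [0.1793, 0.1986, 0.1658, 0.1540, 0.1397, 0.1625], E[r] = 2.3591, γ^t·E[r] = 0.494739, running G = 9.374392

G = 9.3744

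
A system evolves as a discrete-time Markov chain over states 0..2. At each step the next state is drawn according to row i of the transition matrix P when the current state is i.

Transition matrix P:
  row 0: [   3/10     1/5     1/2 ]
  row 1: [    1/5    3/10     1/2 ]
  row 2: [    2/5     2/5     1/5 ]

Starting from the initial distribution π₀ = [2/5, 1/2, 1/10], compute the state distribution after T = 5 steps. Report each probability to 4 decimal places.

π = [0.3073, 0.3073, 0.3853]

t=0: π = [0.4000, 0.5000, 0.1000]
t=1: π = [0.2600, 0.2700, 0.4700]
t=2: π = [0.3200, 0.3210, 0.3590]
t=3: π = [0.3038, 0.3039, 0.3923]
t=4: π = [0.3088, 0.3089, 0.3823]
t=5: π = [0.3073, 0.3073, 0.3853]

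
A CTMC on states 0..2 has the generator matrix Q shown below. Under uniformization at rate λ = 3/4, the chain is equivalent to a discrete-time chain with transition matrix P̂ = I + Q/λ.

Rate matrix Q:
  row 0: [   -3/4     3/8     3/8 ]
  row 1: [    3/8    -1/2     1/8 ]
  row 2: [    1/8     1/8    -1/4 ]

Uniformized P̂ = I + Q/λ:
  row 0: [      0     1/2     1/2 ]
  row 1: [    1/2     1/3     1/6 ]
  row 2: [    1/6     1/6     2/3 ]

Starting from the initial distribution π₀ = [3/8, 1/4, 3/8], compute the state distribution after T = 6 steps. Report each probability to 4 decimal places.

π = [0.2262, 0.2902, 0.4836]

t=0: π = [0.3750, 0.2500, 0.3750]
t=1: π = [0.1875, 0.3333, 0.4792]
t=2: π = [0.2465, 0.2847, 0.4688]
t=3: π = [0.2205, 0.2963, 0.4832]
t=4: π = [0.2287, 0.2895, 0.4818]
t=5: π = [0.2251, 0.2912, 0.4838]
t=6: π = [0.2262, 0.2902, 0.4836]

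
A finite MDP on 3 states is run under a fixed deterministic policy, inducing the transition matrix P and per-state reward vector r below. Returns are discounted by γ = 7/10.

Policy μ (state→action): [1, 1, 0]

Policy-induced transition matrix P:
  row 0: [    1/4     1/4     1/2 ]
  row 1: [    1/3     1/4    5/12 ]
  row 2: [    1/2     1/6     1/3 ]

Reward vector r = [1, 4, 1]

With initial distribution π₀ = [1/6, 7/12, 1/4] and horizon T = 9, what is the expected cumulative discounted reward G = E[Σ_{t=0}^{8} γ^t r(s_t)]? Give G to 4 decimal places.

G = 6.3998

t=0: π = [0.1667, 0.5833, 0.2500], E[r] = 2.7500, γ^t·E[r] = 2.750000, running G = 2.750000
t=1: π = [0.3611, 0.2292, 0.4097], E[r] = 1.6875, γ^t·E[r] = 1.181250, running G = 3.931250
t=2: π = [0.3715, 0.2159, 0.4126], E[r] = 1.6476, γ^t·E[r] = 0.807309, running G = 4.738559
t=3: π = [0.3711, 0.2156, 0.4132], E[r] = 1.6468, γ^t·E[r] = 0.564868, running G = 5.303427
t=4: π = [0.3713, 0.2156, 0.4132], E[r] = 1.6467, γ^t·E[r] = 0.395370, running G = 5.698797
t=5: π = [0.3713, 0.2156, 0.4132], E[r] = 1.6467, γ^t·E[r] = 0.276763, running G = 5.975560
t=6: π = [0.3713, 0.2156, 0.4132], E[r] = 1.6467, γ^t·E[r] = 0.193733, running G = 6.169293
t=7: π = [0.3713, 0.2156, 0.4132], E[r] = 1.6467, γ^t·E[r] = 0.135613, running G = 6.304907
t=8: π = [0.3713, 0.2156, 0.4132], E[r] = 1.6467, γ^t·E[r] = 0.094929, running G = 6.399836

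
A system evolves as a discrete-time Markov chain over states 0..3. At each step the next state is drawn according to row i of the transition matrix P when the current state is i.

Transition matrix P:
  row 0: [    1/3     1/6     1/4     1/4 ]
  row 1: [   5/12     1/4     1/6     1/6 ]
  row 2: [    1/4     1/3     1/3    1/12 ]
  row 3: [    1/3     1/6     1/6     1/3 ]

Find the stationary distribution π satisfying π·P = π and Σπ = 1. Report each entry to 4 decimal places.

π = [0.3326, 0.2242, 0.2333, 0.2099]

Balance equations π_j = Σ_i π_i·P[i][j]:
  π_0 = 1/3·π_0 + 5/12·π_1 + 1/4·π_2 + 1/3·π_3
  π_1 = 1/6·π_0 + 1/4·π_1 + 1/3·π_2 + 1/6·π_3
  π_2 = 1/4·π_0 + 1/6·π_1 + 1/3·π_2 + 1/6·π_3
  normalize: π_0 + π_1 + π_2 + π_3 = 1
Solving the linear system gives exactly π = [442/1329, 298/1329, 310/1329, 93/443].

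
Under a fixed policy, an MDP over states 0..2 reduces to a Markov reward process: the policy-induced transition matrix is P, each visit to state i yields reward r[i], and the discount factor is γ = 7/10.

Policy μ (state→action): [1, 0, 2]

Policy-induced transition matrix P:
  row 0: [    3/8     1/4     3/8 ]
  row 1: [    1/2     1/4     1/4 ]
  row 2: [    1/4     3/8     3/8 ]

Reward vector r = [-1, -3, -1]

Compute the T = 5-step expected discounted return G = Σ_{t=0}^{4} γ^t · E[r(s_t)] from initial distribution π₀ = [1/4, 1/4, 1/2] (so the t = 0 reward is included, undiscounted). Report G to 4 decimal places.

t=0: π = [0.2500, 0.2500, 0.5000], E[r] = -1.5000, γ^t·E[r] = -1.500000, running G = -1.500000
t=1: π = [0.3438, 0.3125, 0.3438], E[r] = -1.6250, γ^t·E[r] = -1.137500, running G = -2.637500
t=2: π = [0.3711, 0.2930, 0.3359], E[r] = -1.5859, γ^t·E[r] = -0.777109, running G = -3.414609
t=3: π = [0.3696, 0.2920, 0.3384], E[r] = -1.5840, γ^t·E[r] = -0.543307, running G = -3.957916
t=4: π = [0.3692, 0.2923, 0.3385], E[r] = -1.5846, γ^t·E[r] = -0.380461, running G = -4.338377

G = -4.3384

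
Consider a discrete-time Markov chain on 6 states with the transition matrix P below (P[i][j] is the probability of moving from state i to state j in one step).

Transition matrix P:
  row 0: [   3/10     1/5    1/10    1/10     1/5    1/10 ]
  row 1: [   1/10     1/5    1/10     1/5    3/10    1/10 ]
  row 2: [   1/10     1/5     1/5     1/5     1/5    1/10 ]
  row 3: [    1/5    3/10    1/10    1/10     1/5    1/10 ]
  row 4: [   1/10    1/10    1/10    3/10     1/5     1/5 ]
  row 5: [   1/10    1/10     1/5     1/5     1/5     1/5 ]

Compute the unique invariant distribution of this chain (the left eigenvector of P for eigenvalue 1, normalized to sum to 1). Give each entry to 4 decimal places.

π = [0.1485, 0.1834, 0.1262, 0.1882, 0.2183, 0.1354]

Balance equations π_j = Σ_i π_i·P[i][j]:
  π_0 = 3/10·π_0 + 1/10·π_1 + 1/10·π_2 + 1/5·π_3 + 1/10·π_4 + 1/10·π_5
  π_1 = 1/5·π_0 + 1/5·π_1 + 1/5·π_2 + 3/10·π_3 + 1/10·π_4 + 1/10·π_5
  π_2 = 1/10·π_0 + 1/10·π_1 + 1/5·π_2 + 1/10·π_3 + 1/10·π_4 + 1/5·π_5
  π_3 = 1/10·π_0 + 1/5·π_1 + 1/5·π_2 + 1/10·π_3 + 3/10·π_4 + 1/5·π_5
  π_4 = 1/5·π_0 + 3/10·π_1 + 1/5·π_2 + 1/5·π_3 + 1/5·π_4 + 1/5·π_5
  normalize: π_0 + π_1 + π_2 + π_3 + π_4 + π_5 = 1
Solving the linear system gives exactly π = [6009/40459, 7422/40459, 5104/40459, 7613/40459, 8834/40459, 5477/40459].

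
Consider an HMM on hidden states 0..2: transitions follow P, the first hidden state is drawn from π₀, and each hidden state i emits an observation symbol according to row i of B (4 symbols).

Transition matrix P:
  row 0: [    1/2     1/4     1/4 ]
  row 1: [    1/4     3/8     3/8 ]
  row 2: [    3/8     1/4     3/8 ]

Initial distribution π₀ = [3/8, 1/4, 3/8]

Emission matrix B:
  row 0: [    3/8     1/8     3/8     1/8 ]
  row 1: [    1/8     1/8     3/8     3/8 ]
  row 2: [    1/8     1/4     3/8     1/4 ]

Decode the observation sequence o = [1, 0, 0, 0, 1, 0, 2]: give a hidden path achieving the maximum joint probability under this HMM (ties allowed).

t=0: δ = [4.688e-02, 3.125e-02, 9.375e-02]  (obs o_0=1)
t=1: δ = [1.318e-02, 2.930e-03, 4.395e-03]  ψ = [2, 2, 2]  (obs o_1=0)
t=2: δ = [2.472e-03, 4.120e-04, 4.120e-04]  ψ = [0, 0, 0]  (obs o_2=0)
t=3: δ = [4.635e-04, 7.725e-05, 7.725e-05]  ψ = [0, 0, 0]  (obs o_3=0)
t=4: δ = [2.897e-05, 1.448e-05, 2.897e-05]  ψ = [0, 0, 0]  (obs o_4=1)
t=5: δ = [5.431e-06, 9.052e-07, 1.358e-06]  ψ = [0, 0, 2]  (obs o_5=0)
t=6: δ = [1.018e-06, 5.092e-07, 5.092e-07]  ψ = [0, 0, 0]  (obs o_6=2)
backtrack: best end state = 0; path = [2, 0, 0, 0, 0, 0, 0]

path = [2, 0, 0, 0, 0, 0, 0]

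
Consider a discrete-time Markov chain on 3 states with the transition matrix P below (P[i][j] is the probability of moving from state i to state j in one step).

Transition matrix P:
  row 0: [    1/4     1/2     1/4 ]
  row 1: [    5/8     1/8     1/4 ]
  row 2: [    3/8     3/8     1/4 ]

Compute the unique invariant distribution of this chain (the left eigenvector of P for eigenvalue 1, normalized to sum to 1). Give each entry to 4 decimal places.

Balance equations π_j = Σ_i π_i·P[i][j]:
  π_0 = 1/4·π_0 + 5/8·π_1 + 3/8·π_2
  π_1 = 1/2·π_0 + 1/8·π_1 + 3/8·π_2
  normalize: π_0 + π_1 + π_2 = 1
Solving the linear system gives exactly π = [9/22, 15/44, 1/4].

π = [0.4091, 0.3409, 0.2500]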